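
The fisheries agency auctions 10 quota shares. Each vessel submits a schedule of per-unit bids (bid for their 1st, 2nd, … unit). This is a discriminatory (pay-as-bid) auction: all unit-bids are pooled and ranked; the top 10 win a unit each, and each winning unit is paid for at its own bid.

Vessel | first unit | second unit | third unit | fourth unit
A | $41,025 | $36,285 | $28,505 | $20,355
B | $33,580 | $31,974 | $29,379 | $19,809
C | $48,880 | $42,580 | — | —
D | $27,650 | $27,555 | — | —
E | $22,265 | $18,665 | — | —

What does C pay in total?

C pays $91,460

Pooled unit-bids ranked (top 10): 48,880 (C-1), 42,580 (C-2), 41,025 (A-1), 36,285 (A-2), 33,580 (B-1), 31,974 (B-2), 29,379 (B-3), 28,505 (A-3), 27,650 (D-1), 27,555 (D-2)
Next rejected bid: $22,265 (not a price — pay-as-bid).
C's winning unit-bids: 48,880 + 42,580 = $91,460.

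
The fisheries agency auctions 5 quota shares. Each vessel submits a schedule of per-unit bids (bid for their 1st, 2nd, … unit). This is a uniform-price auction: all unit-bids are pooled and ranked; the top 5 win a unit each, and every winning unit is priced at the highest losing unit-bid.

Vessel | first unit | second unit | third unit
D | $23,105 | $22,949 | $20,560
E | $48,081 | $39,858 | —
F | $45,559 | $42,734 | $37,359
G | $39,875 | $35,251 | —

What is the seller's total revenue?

Merging the schedules and taking the best 5: 48,081 (E-1), 45,559 (F-1), 42,734 (F-2), 39,875 (G-1), 39,858 (E-2)
Highest rejected unit-bid = $37,359.
Allocation: E 2, F 2, G 1. Every unit priced at $37,359.
Revenue = 5 × 37,359 = $186,795.

Total revenue: $186,795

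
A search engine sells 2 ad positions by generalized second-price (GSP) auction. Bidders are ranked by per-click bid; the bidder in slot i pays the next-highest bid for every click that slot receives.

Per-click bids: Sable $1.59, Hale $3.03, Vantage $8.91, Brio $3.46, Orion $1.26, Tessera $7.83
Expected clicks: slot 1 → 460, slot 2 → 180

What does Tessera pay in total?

Tessera pays $622.80

Ranked by bid: $8.91 (Vantage) > $7.83 (Tessera) > $3.46 (Brio) > …
Tessera holds slot 2 → pays next bid $3.46 × 180 clicks = $622.80.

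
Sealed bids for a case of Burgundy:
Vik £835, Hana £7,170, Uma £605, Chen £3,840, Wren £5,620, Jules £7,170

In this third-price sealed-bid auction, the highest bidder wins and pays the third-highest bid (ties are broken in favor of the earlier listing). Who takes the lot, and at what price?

Hana pays £5,620

Sorting bids: 7,170 (Hana) > 7,170 (Jules) > 5,620 (Wren) > 3,840 (Chen) > 835 (Vik) > 605 (Uma)
Tie at £7,170 → Hana wins by tie-break.
Hana is highest; pays the third-highest bid, £5,620.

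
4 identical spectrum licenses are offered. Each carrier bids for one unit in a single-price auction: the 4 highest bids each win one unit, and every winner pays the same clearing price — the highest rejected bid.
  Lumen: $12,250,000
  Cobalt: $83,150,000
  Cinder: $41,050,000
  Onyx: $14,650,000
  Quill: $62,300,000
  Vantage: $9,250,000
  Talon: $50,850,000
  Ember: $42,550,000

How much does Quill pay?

Quill pays $41,050,000

Sorting: 83,150,000 (Cobalt), 62,300,000 (Quill), 50,850,000 (Talon), 42,550,000 (Ember), 41,050,000 (Cinder), 14,650,000 (Onyx), …
Winners (4 units): Cobalt, Quill, Talon, Ember.
Clearing price = highest rejected bid = $41,050,000.
Quill wins → pays $41,050,000.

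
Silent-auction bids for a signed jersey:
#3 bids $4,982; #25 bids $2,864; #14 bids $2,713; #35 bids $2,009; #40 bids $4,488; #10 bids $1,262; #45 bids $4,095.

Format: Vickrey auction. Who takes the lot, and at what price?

Sorting bids: 4,982 (#3) > 4,488 (#40) > 4,095 (#45) > 2,864 (#25) > 2,713 (#14) > 2,009 (#35) > …
#3 is highest; pays the second-highest bid, $4,488.

#3 pays $4,488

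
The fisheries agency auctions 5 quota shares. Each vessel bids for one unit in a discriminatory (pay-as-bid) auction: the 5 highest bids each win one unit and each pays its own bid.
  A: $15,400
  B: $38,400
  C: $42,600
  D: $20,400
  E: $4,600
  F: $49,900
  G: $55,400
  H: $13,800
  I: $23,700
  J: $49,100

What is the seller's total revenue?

Total revenue: $235,400

Bids ranked high→low: 55,400 (G), 49,900 (F), 49,100 (J), 42,600 (C), 38,400 (B), 23,700 (I), 20,400 (D), …
Winners (5 units): G, F, J, C, B.
Total revenue = 55,400 + 49,900 + 49,100 + 42,600 + 38,400 = $235,400.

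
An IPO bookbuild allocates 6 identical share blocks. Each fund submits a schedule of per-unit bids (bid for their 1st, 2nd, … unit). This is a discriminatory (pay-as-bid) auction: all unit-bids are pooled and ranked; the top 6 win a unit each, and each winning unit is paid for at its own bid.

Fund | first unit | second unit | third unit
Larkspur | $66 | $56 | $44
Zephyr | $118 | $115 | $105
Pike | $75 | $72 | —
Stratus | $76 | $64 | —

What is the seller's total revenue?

All unit-bids, highest first — top 6: 118 (Zephyr-1), 115 (Zephyr-2), 105 (Zephyr-3), 76 (Stratus-1), 75 (Pike-1), 72 (Pike-2)
Next rejected bid: $66 (not a price — pay-as-bid).
Each winning unit pays its own bid.
Revenue = 118 + 115 + 105 + 76 + 75 + 72 = $561.

Total revenue: $561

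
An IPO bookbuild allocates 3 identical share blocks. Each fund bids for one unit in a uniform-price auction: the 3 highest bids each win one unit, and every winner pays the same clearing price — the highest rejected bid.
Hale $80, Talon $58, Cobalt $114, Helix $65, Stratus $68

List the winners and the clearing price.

Cobalt, Hale, Stratus; each pays $65

Bids ranked high→low: 114 (Cobalt), 80 (Hale), 68 (Stratus), 65 (Helix), 58 (Talon)
Top 3: Cobalt, Hale, Stratus.
Clearing price = highest rejected bid = $65.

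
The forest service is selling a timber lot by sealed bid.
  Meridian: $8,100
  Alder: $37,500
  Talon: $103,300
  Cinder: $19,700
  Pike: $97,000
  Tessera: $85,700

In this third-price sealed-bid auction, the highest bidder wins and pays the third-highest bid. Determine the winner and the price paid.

Bids ranked: 103,300 (Talon) > 97,000 (Pike) > 85,700 (Tessera) > 37,500 (Alder) > 19,700 (Cinder) > 8,100 (Meridian)
Talon is highest; pays the third-highest bid, $85,700.

Talon pays $85,700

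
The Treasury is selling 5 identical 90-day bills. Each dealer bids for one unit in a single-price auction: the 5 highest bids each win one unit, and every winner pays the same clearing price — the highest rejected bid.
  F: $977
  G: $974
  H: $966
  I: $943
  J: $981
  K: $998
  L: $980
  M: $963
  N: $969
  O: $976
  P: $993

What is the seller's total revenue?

Bids ranked high→low: 998 (K), 993 (P), 981 (J), 980 (L), 977 (F), 976 (O), 974 (G), …
The 5 highest are K, P, J, L, F.
Highest unsuccessful bid: $976 → clearing price.
Total revenue = 5 × $976 = $4,880.

Total revenue: $4,880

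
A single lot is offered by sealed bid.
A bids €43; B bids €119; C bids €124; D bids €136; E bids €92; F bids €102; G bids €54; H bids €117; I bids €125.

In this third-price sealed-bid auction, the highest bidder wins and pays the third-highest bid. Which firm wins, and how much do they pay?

Sorting bids: 136 (D) > 125 (I) > 124 (C) > 119 (B) > 117 (H) > 102 (F) > …
D is highest; pays the third-highest bid, €124.

D pays €124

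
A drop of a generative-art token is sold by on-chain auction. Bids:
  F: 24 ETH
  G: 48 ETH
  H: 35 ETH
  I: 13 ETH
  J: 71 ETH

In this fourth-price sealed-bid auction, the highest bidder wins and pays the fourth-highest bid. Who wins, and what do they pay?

J pays 24 ETH

Sorting bids: 71 (J) > 48 (G) > 35 (H) > 24 (F) > 13 (I)
J is highest; pays the fourth-highest bid, 24 ETH.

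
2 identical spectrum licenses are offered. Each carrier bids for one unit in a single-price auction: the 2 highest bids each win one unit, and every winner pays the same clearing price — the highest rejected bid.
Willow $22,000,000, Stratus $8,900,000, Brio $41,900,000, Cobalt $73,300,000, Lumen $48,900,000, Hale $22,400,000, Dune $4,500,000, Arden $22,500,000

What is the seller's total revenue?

Total revenue: $83,800,000

Bids ranked high→low: 73,300,000 (Cobalt), 48,900,000 (Lumen), 41,900,000 (Brio), 22,500,000 (Arden), …
Top 2: Cobalt, Lumen.
First losing bid is Brio's $41,900,000, which sets the uniform price.
Total revenue = 2 × $41,900,000 = $83,800,000.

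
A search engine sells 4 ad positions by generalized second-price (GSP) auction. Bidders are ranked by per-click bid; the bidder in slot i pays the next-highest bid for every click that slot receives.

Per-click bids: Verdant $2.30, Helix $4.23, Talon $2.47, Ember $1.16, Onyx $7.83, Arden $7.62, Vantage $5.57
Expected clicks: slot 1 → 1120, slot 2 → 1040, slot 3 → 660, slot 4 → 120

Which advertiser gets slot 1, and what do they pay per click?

Onyx; $7.62 per click

Ranked by bid: $7.83 (Onyx) > $7.62 (Arden) > $5.57 (Vantage) > $4.23 (Helix) > $2.47 (Talon) > …
Slot 1 goes to the first-ranked bidder, Onyx, who pays the next bid down: $7.62/click.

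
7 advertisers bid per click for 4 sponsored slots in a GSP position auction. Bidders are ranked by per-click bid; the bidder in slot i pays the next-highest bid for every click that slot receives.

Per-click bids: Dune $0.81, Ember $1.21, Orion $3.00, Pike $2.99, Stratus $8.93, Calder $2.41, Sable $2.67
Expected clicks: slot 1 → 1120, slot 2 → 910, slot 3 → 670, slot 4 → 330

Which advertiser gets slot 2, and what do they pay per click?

Orion; $2.99 per click

Per-click bids in order: $8.93 (Stratus) > $3.00 (Orion) > $2.99 (Pike) > $2.67 (Sable) > $2.41 (Calder) > …
Slot 2 goes to the second-ranked bidder, Orion, who pays the next bid down: $2.99/click.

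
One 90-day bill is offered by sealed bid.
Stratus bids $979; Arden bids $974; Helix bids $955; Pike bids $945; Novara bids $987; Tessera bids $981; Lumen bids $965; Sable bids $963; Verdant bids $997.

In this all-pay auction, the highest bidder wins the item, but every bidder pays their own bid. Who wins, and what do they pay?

Verdant pays $997

Bids ranked: 997 (Verdant) > 987 (Novara) > 981 (Tessera) > 979 (Stratus) > 974 (Arden) > 965 (Lumen) > …
Verdant is highest and takes the item; every bidder forfeits their bid.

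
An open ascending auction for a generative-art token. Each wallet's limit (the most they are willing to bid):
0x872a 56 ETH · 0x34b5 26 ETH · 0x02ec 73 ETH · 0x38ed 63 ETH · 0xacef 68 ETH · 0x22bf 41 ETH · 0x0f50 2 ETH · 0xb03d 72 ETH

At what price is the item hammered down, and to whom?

0x02ec wins at 72 ETH

Ascending (English) auction: the price rises until one bidder remains; the winner pays the price at which the last rival dropped out.
Sorting limits: 73 (0x02ec) > 72 (0xb03d) > 68 (0xacef) > 63 (0x38ed) > 56 (0x872a) > 41 (0x22bf) > …
0xb03d is the last rival to drop out, at 72 ETH; 0x02ec remains and wins at that price.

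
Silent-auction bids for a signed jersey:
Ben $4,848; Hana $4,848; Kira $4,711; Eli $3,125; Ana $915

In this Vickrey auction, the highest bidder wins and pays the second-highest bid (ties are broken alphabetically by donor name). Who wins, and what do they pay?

Sorting bids: 4,848 (Ben) > 4,848 (Hana) > 4,711 (Kira) > 3,125 (Eli) > 915 (Ana)
Tie at $4,848 → Ben wins by tie-break.
Ben wins with the highest bid; price is set by the runner-up at $4,848.

Ben pays $4,848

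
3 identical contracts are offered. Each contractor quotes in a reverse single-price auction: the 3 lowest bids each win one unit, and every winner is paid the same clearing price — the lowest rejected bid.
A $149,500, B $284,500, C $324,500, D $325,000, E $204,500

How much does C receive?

C is paid $0

Bids ranked low→high: 149,500 (A), 204,500 (E), 284,500 (B), 324,500 (C), 325,000 (D)
Lowest 3: A, E, B.
First losing bid is C's $324,500, which sets the uniform price.
C does not win → is paid $0.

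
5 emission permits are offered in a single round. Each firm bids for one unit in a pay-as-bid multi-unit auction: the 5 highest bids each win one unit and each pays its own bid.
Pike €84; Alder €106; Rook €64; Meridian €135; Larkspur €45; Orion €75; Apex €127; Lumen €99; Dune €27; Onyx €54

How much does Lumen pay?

Ordering the bids: 135 (Meridian), 127 (Apex), 106 (Alder), 99 (Lumen), 84 (Pike), 75 (Orion), 64 (Rook), …
Top 5: Meridian, Apex, Alder, Lumen, Pike.
Lumen wins → own bid €99.

Lumen pays €99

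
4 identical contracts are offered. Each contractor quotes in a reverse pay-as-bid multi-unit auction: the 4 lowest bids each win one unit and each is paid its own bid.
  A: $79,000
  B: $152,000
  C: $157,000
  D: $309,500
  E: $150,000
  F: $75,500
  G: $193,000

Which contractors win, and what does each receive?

Bids ranked low→high: 75,500 (F), 79,000 (A), 150,000 (E), 152,000 (B), 157,000 (C), 193,000 (G), …
The 4 lowest are F, A, E, B.
Each winner is paid its own bid: F $75,500, A $79,000, E $150,000, B $152,000.

F $75,500, A $79,000, E $150,000, B $152,000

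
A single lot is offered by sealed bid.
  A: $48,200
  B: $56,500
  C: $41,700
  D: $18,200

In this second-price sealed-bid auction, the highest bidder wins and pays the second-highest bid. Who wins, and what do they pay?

B pays $48,200

Sorting bids: 56,500 (B) > 48,200 (A) > 41,700 (C) > 18,200 (D)
B wins with the highest bid; price is set by the runner-up at $48,200.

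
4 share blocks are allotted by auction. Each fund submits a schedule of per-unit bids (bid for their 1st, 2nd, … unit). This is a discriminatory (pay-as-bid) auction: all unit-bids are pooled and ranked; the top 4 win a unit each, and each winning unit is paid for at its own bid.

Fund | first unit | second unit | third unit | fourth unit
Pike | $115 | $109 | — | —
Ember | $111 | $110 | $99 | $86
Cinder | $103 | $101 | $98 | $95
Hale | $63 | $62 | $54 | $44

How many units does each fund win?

Ember 2, Pike 2

All unit-bids, highest first — top 4: 115 (Pike-1), 111 (Ember-1), 110 (Ember-2), 109 (Pike-2)
Next rejected bid: $103 (not a price — pay-as-bid).
Allocation: Ember 2, Pike 2.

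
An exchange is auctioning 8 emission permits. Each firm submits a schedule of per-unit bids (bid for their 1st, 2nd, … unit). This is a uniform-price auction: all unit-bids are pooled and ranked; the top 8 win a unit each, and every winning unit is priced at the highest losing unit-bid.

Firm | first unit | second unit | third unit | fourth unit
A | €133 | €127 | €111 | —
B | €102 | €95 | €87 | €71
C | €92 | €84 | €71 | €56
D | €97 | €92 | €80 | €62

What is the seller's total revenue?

Pooled unit-bids ranked (top 8): 133 (A-1), 127 (A-2), 111 (A-3), 102 (B-1), 97 (D-1), 95 (B-2), 92 (C-1), 92 (D-2)
First bid not allocated: €87.
Allocation: A 3, B 2, C 1, D 2. Every unit priced at €87.
Revenue = 8 × 87 = €696.

Total revenue: €696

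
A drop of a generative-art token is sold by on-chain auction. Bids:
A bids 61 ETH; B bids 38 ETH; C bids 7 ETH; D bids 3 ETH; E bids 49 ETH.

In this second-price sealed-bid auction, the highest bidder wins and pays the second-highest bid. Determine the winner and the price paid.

A pays 49 ETH

Sorting bids: 61 (A) > 49 (E) > 38 (B) > 7 (C) > 3 (D)
A wins with the highest bid; price is set by the runner-up at 49 ETH.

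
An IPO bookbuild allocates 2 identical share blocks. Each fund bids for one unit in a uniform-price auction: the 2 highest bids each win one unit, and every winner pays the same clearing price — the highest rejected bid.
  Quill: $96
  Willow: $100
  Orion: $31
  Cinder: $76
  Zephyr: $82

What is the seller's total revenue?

Bids ranked high→low: 100 (Willow), 96 (Quill), 82 (Zephyr), 76 (Cinder), …
Top 2: Willow, Quill.
First losing bid is Zephyr's $82, which sets the uniform price.
Total revenue = 2 × $82 = $164.

Total revenue: $164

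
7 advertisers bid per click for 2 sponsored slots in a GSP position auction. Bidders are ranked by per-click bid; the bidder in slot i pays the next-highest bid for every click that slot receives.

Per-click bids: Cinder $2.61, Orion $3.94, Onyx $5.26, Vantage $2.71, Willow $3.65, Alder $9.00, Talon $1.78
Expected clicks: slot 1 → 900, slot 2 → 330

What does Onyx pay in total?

Per-click bids in order: $9.00 (Alder) > $5.26 (Onyx) > $3.94 (Orion) > …
Onyx holds slot 2 → pays next bid $3.94 × 330 clicks = $1300.20.

Onyx pays $1300.20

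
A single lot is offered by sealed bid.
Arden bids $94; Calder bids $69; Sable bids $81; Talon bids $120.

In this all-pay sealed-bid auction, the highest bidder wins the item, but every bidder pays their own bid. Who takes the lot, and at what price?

Talon pays $120

Rule: the highest bidder wins the item, but every bidder pays their own bid.
Bids in order: 120 (Talon) > 94 (Arden) > 81 (Sable) > 69 (Calder)
Talon is highest and takes the item; every bidder forfeits their bid.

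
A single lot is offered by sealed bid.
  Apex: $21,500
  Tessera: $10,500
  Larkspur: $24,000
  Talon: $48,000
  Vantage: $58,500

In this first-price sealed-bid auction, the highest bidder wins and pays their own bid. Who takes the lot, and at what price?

Rule: the highest bidder wins and pays their own bid.
Bids ranked: 58,500 (Vantage) > 48,000 (Talon) > 24,000 (Larkspur) > 21,500 (Apex) > 10,500 (Tessera)
Vantage is highest → pays own bid, $58,500.

Vantage pays $58,500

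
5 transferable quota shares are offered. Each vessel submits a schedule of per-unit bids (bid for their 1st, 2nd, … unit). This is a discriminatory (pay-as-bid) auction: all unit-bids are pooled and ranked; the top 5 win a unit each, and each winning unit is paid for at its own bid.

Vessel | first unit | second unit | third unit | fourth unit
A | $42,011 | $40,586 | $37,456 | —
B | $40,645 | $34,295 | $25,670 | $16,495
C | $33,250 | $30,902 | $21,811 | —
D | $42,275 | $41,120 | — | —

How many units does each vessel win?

A 2, B 1, D 2

Merging the schedules and taking the best 5: 42,275 (D-1), 42,011 (A-1), 41,120 (D-2), 40,645 (B-1), 40,586 (A-2)
Next rejected bid: $37,456 (not a price — pay-as-bid).
Allocation: A 2, B 1, D 2.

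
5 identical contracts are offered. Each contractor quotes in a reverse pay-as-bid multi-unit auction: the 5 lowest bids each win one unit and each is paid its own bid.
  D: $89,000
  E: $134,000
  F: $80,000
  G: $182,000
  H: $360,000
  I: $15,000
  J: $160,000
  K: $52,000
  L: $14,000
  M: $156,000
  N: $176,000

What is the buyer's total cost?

Sorting: 14,000 (L), 15,000 (I), 52,000 (K), 80,000 (F), 89,000 (D), 134,000 (E), 156,000 (M), …
The 5 lowest are L, I, K, F, D.
Total cost = 14,000 + 15,000 + 52,000 + 80,000 + 89,000 = $250,000.

Total cost: $250,000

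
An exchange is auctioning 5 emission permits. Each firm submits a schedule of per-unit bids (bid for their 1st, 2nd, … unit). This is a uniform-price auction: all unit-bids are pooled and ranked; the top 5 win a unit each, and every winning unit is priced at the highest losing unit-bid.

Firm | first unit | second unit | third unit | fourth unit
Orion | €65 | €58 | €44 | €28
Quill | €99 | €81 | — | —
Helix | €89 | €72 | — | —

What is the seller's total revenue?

Merging the schedules and taking the best 5: 99 (Quill-1), 89 (Helix-1), 81 (Quill-2), 72 (Helix-2), 65 (Orion-1)
First bid not allocated: €58.
Allocation: Helix 2, Orion 1, Quill 2. Every unit priced at €58.
Revenue = 5 × 58 = €290.

Total revenue: €290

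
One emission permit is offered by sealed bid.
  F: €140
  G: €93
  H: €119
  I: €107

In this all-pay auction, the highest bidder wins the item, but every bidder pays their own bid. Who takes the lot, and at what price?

Sorting bids: 140 (F) > 119 (H) > 107 (I) > 93 (G)
F is highest and takes the item; every bidder forfeits their bid.

F pays €140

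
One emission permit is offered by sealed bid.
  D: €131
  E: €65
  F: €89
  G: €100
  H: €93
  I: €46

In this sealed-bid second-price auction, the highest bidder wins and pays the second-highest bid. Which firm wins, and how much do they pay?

Sealed-bid second-price auction: the highest bidder wins and pays the second-highest bid.
Bids in order: 131 (D) > 100 (G) > 93 (H) > 89 (F) > 65 (E) > 46 (I)
Second-price: D pays G's bid of €100.

D pays €100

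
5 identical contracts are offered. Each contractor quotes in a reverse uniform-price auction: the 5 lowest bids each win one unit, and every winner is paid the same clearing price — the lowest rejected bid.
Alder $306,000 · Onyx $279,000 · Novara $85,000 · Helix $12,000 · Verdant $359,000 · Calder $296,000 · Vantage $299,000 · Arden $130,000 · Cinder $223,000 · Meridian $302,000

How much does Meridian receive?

Ordering the bids: 12,000 (Helix), 85,000 (Novara), 130,000 (Arden), 223,000 (Cinder), 279,000 (Onyx), 296,000 (Calder), 299,000 (Vantage), …
The 5 lowest are Helix, Novara, Arden, Cinder, Onyx.
First losing bid is Calder's $296,000, which sets the uniform price.
Meridian does not win → is paid $0.

Meridian is paid $0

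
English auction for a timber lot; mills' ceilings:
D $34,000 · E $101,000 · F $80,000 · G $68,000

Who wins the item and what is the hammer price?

Rule: the price rises until one bidder remains; the winner pays the price at which the last rival dropped out.
Limits ranked: 101,000 (E) > 80,000 (F) > 68,000 (G) > 34,000 (D)
Bidding ends when F exits at $80,000; E takes it.

E wins at $80,000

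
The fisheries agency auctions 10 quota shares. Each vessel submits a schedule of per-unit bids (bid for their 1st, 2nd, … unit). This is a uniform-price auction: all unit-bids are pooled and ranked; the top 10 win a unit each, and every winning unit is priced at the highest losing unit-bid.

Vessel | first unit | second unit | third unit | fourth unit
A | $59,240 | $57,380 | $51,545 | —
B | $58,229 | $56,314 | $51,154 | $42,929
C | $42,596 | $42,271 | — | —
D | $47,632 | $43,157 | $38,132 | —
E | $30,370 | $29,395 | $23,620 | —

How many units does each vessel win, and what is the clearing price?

Merging the schedules and taking the best 10: 59,240 (A-1), 58,229 (B-1), 57,380 (A-2), 56,314 (B-2), 51,545 (A-3), 51,154 (B-3), 47,632 (D-1), 43,157 (D-2), 42,929 (B-4), 42,596 (C-1)
The (k+1)-th unit-bid is $42,271.
Allocation: A 3, B 4, C 1, D 2.

A 3, B 4, C 1, D 2; clearing price $42,271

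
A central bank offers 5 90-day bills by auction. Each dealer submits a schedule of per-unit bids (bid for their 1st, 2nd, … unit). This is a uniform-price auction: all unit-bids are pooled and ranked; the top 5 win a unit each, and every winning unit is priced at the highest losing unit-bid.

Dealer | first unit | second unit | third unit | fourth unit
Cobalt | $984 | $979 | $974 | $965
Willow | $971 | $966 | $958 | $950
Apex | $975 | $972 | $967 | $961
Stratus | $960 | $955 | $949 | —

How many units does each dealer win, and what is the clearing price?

Apex 2, Cobalt 3; clearing price $971

Merging the schedules and taking the best 5: 984 (Cobalt-1), 979 (Cobalt-2), 975 (Apex-1), 974 (Cobalt-3), 972 (Apex-2)
Highest rejected unit-bid = $971.
Allocation: Apex 2, Cobalt 3.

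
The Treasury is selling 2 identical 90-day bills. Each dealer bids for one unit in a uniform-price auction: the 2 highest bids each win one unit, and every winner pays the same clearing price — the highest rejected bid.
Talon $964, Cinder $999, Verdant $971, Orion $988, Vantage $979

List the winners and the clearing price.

Ordering the bids: 999 (Cinder), 988 (Orion), 979 (Vantage), 971 (Verdant), …
The 2 highest are Cinder, Orion.
Clearing price = highest rejected bid = $979.

Cinder, Orion; each pays $979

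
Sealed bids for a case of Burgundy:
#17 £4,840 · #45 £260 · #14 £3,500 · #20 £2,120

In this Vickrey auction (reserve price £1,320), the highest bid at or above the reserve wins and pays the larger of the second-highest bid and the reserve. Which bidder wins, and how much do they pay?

Bids in order: 4,840 (#17) > 3,500 (#14) > 2,120 (#20) > 260 (#45)
Highest eligible bid: #17 at £4,840.
Second-highest bid £3,500 exceeds the reserve £1,320 → payment £3,500.

#17 pays £3,500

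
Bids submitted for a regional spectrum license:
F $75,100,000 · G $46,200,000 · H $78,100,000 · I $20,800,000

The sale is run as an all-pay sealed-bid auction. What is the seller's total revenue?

Bids ranked: 78,100,000 (H) > 75,100,000 (F) > 46,200,000 (G) > 20,800,000 (I)
H wins with the top bid; all bids are sunk regardless.
Every bidder forfeits their bid regardless of winning.
Revenue = 75,100,000 + 46,200,000 + 78,100,000 + 20,800,000 = $220,200,000.

Total revenue: $220,200,000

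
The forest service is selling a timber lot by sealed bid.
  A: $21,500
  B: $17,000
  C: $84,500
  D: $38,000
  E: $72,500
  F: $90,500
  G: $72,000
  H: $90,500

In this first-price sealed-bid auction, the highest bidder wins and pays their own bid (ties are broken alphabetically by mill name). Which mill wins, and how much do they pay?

First-price sealed-bid auction: the highest bidder wins and pays their own bid.
Bids in order: 90,500 (F) > 90,500 (H) > 84,500 (C) > 72,500 (E) > 72,000 (G) > 38,000 (D) > …
F and H tie at $90,500; tie-break gives it to F.
F is highest → pays own bid, $90,500.

F pays $90,500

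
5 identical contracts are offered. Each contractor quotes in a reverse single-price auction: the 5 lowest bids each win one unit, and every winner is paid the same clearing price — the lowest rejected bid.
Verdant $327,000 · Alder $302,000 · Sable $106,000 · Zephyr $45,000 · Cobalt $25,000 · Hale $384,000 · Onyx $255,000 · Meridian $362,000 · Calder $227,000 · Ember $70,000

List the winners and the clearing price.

Ordering the bids: 25,000 (Cobalt), 45,000 (Zephyr), 70,000 (Ember), 106,000 (Sable), 227,000 (Calder), 255,000 (Onyx), 302,000 (Alder), …
Lowest 5: Cobalt, Zephyr, Ember, Sable, Calder.
Lowest unsuccessful bid: $255,000 → clearing price.

Cobalt, Zephyr, Ember, Sable, Calder; each is paid $255,000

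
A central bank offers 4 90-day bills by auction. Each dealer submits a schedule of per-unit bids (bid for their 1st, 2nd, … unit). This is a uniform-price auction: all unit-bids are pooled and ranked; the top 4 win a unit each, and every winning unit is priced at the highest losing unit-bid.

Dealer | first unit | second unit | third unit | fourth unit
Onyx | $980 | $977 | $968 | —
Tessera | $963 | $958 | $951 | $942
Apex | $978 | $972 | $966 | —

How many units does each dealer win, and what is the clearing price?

Pooled unit-bids ranked (top 4): 980 (Onyx-1), 978 (Apex-1), 977 (Onyx-2), 972 (Apex-2)
First bid not allocated: $968.
Allocation: Apex 2, Onyx 2.

Apex 2, Onyx 2; clearing price $968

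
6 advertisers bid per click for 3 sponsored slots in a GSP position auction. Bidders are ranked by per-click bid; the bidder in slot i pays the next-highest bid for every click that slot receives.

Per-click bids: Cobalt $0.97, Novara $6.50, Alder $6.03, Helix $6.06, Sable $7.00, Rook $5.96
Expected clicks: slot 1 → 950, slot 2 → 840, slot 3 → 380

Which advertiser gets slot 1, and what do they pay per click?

Per-click bids in order: $7.00 (Sable) > $6.50 (Novara) > $6.06 (Helix) > $6.03 (Alder) > …
Slot 1 goes to the first-ranked bidder, Sable, who pays the next bid down: $6.50/click.

Sable; $6.50 per click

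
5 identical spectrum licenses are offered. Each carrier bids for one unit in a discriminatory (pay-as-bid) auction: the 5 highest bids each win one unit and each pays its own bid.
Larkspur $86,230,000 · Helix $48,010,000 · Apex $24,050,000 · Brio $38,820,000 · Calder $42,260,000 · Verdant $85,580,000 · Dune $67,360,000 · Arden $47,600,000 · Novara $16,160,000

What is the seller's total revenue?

Total revenue: $334,780,000

Ordering the bids: 86,230,000 (Larkspur), 85,580,000 (Verdant), 67,360,000 (Dune), 48,010,000 (Helix), 47,600,000 (Arden), 42,260,000 (Calder), 38,820,000 (Brio), …
Winners (5 units): Larkspur, Verdant, Dune, Helix, Arden.
Total revenue = 86,230,000 + 85,580,000 + 67,360,000 + 48,010,000 + 47,600,000 = $334,780,000.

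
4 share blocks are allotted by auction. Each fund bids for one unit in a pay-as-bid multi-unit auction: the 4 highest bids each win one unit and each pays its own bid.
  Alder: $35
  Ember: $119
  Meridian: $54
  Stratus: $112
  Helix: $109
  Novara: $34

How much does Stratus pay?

Ordering the bids: 119 (Ember), 112 (Stratus), 109 (Helix), 54 (Meridian), 35 (Alder), 34 (Novara)
The 4 highest are Ember, Stratus, Helix, Meridian.
Stratus wins → own bid $112.

Stratus pays $112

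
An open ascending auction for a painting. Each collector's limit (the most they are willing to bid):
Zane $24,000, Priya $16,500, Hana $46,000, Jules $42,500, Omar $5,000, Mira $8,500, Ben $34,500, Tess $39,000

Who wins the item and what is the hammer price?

Hana wins at $42,500

Open ascending-bid auction: the price rises until one bidder remains; the winner pays the price at which the last rival dropped out.
Limits ranked: 46,000 (Hana) > 42,500 (Jules) > 39,000 (Tess) > 34,500 (Ben) > 24,000 (Zane) > 16,500 (Priya) > …
Once the price passes $42,500, only Hana is left; the hammer falls at Jules's limit of $42,500.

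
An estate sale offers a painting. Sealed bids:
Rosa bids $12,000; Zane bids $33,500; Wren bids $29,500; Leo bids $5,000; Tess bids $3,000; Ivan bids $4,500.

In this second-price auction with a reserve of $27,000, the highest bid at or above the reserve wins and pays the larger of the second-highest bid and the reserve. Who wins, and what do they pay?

Second-price auction with a reserve of $27,000: the highest bid at or above the reserve wins and pays the larger of the second-highest bid and the reserve.
Sorting bids: 33,500 (Zane) > 29,500 (Wren) > 12,000 (Rosa) > 5,000 (Leo) > 4,500 (Ivan) > 3,000 (Tess)
Zane has the top bid at or above the reserve ($33,500).
max(second-highest $29,500, reserve $27,000) = $29,500; the reserve does not bind.

Zane pays $29,500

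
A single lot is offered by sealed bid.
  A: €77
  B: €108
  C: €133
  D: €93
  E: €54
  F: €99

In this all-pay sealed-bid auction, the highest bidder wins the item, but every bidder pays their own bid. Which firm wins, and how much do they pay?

Bids in order: 133 (C) > 108 (B) > 99 (F) > 93 (D) > 77 (A) > 54 (E)
C is highest and takes the item; every bidder forfeits their bid.

C pays €133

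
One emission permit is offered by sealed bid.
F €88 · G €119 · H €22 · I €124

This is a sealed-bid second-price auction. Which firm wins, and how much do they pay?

I pays €119

Bids in order: 124 (I) > 119 (G) > 88 (F) > 22 (H)
I is highest; pays the second-highest bid, €119.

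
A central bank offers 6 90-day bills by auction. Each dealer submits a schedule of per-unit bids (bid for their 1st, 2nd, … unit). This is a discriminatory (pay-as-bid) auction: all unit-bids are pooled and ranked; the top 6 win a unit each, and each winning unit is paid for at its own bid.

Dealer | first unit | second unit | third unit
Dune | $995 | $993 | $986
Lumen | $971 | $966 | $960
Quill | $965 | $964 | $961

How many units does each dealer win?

Dune 3, Lumen 2, Quill 1

Pooled unit-bids ranked (top 6): 995 (Dune-1), 993 (Dune-2), 986 (Dune-3), 971 (Lumen-1), 966 (Lumen-2), 965 (Quill-1)
Next rejected bid: $964 (not a price — pay-as-bid).
Allocation: Dune 3, Lumen 2, Quill 1.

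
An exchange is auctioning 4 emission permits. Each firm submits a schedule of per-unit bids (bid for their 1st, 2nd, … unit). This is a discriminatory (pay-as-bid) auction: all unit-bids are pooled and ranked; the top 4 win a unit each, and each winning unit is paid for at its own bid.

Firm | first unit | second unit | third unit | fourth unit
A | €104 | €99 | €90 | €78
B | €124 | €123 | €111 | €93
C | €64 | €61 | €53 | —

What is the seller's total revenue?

All unit-bids, highest first — top 4: 124 (B-1), 123 (B-2), 111 (B-3), 104 (A-1)
Next rejected bid: €99 (not a price — pay-as-bid).
Each winning unit pays its own bid.
Revenue = 124 + 123 + 111 + 104 = €462.

Total revenue: €462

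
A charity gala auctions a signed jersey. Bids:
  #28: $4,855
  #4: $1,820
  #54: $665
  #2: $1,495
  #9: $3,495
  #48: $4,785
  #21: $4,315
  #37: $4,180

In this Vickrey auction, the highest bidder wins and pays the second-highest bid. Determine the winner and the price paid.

Bids in order: 4,855 (#28) > 4,785 (#48) > 4,315 (#21) > 4,180 (#37) > 3,495 (#9) > 1,820 (#4) > …
Second-price: #28 pays #48's bid of $4,785.

#28 pays $4,785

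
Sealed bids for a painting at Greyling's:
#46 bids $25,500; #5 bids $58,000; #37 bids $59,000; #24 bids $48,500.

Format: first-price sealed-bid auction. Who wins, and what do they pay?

#37 pays $59,000

Bids in order: 59,000 (#37) > 58,000 (#5) > 48,500 (#24) > 25,500 (#46)
First-price: #37 pays what they bid, $59,000.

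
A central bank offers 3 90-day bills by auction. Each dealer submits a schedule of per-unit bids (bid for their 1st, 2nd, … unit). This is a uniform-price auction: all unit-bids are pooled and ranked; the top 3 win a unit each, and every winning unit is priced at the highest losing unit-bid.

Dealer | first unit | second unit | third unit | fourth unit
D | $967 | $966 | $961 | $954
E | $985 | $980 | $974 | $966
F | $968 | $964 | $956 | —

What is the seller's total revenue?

All unit-bids, highest first — top 3: 985 (E-1), 980 (E-2), 974 (E-3)
The (k+1)-th unit-bid is $968.
Allocation: E 3. Every unit priced at $968.
Revenue = 3 × 968 = $2,904.

Total revenue: $2,904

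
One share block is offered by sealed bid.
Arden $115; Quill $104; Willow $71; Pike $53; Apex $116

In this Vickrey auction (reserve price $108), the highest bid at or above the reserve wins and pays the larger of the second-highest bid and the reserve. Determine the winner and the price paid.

Sorting bids: 116 (Apex) > 115 (Arden) > 104 (Quill) > 71 (Willow) > 53 (Pike)
Highest eligible bid: Apex at $116.
Second-highest bid $115 exceeds the reserve $108 → payment $115.

Apex pays $115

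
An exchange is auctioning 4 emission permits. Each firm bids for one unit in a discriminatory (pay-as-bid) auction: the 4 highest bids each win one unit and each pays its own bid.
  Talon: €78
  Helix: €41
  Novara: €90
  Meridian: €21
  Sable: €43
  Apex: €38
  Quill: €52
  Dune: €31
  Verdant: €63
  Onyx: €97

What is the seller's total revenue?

Total revenue: €328

Sorting: 97 (Onyx), 90 (Novara), 78 (Talon), 63 (Verdant), 52 (Quill), 43 (Sable), …
The 4 highest are Onyx, Novara, Talon, Verdant.
Total revenue = 97 + 90 + 78 + 63 = €328.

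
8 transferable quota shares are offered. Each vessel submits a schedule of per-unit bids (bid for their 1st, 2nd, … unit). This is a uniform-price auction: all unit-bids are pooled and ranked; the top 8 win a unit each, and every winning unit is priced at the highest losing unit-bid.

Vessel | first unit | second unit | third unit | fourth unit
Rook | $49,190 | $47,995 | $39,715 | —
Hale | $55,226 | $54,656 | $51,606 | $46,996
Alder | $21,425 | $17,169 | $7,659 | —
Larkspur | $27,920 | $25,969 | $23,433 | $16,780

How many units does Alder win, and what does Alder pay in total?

Pooled unit-bids ranked (top 8): 55,226 (Hale-1), 54,656 (Hale-2), 51,606 (Hale-3), 49,190 (Rook-1), 47,995 (Rook-2), 46,996 (Hale-4), 39,715 (Rook-3), 27,920 (Larkspur-1)
The (k+1)-th unit-bid is $25,969.
Alder wins 0 unit(s) at $25,969 each.

Alder: 0 units, pays $0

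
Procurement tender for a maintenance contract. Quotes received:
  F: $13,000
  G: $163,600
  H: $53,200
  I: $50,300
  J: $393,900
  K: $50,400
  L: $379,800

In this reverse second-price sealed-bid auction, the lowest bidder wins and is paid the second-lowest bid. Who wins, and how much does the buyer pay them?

F is paid $50,300

Reverse second-price sealed-bid auction: the lowest bidder wins and is paid the second-lowest bid.
Sorting bids: 13,000 (F) < 50,300 (I) < 50,400 (K) < 53,200 (H) < 163,600 (G) < 379,800 (L) < …
Second-price: F is paid I's bid of $50,300.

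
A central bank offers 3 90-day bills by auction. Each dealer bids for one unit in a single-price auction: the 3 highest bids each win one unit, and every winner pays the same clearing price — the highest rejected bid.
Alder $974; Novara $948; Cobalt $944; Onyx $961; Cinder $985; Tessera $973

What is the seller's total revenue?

Total revenue: $2,883

Ordering the bids: 985 (Cinder), 974 (Alder), 973 (Tessera), 961 (Onyx), 948 (Novara), …
Top 3: Cinder, Alder, Tessera.
Highest unsuccessful bid: $961 → clearing price.
Total revenue = 3 × $961 = $2,883.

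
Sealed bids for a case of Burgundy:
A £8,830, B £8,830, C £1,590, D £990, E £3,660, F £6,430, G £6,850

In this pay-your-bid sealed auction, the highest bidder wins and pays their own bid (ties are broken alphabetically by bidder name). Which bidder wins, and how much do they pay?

Sorting bids: 8,830 (A) > 8,830 (B) > 6,850 (G) > 6,430 (F) > 3,660 (E) > 1,590 (C) > …
A and B tie at £8,830; tie-break gives it to A.
A has the highest bid and pays exactly that: £8,830.

A pays £8,830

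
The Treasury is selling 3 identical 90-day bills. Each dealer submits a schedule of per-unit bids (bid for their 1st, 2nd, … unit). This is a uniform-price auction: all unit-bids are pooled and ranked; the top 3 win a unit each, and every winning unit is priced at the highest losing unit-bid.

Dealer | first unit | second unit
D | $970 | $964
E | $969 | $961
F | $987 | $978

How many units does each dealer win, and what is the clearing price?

D 1, F 2; clearing price $969

Merging the schedules and taking the best 3: 987 (F-1), 978 (F-2), 970 (D-1)
Highest rejected unit-bid = $969.
Allocation: D 1, F 2.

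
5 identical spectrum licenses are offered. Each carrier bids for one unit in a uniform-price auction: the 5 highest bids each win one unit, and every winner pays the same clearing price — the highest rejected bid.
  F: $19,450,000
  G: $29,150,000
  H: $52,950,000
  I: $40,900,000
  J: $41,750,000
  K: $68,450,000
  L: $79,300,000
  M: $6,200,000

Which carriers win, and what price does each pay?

Ordering the bids: 79,300,000 (L), 68,450,000 (K), 52,950,000 (H), 41,750,000 (J), 40,900,000 (I), 29,150,000 (G), 19,450,000 (F), …
Top 5: L, K, H, J, I.
Highest unsuccessful bid: $29,150,000 → clearing price.

L, K, H, J, I; each pays $29,150,000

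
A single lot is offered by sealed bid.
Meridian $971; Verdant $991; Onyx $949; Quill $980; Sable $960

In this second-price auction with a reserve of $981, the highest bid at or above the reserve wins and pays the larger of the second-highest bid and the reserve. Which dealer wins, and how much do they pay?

Rule: the highest bid at or above the reserve wins and pays the larger of the second-highest bid and the reserve.
Bids in order: 991 (Verdant) > 980 (Quill) > 971 (Meridian) > 960 (Sable) > 949 (Onyx)
Highest eligible bid: Verdant at $991.
max(second-highest $980, reserve $981) = $981.

Verdant pays $981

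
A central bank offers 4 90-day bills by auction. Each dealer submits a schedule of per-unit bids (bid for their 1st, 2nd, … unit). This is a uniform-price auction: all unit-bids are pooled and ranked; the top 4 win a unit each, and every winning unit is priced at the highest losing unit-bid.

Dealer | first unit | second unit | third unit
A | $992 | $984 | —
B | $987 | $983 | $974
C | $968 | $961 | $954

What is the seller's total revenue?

All unit-bids, highest first — top 4: 992 (A-1), 987 (B-1), 984 (A-2), 983 (B-2)
The (k+1)-th unit-bid is $974.
Allocation: A 2, B 2. Every unit priced at $974.
Revenue = 4 × 974 = $3,896.

Total revenue: $3,896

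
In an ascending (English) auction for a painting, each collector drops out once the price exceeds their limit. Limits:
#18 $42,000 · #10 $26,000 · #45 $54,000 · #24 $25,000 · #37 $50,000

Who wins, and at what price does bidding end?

#45 wins at $50,000

Limits ranked: 54,000 (#45) > 50,000 (#37) > 42,000 (#18) > 26,000 (#10) > 25,000 (#24)
Bidding ends when #37 exits at $50,000; #45 takes it.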